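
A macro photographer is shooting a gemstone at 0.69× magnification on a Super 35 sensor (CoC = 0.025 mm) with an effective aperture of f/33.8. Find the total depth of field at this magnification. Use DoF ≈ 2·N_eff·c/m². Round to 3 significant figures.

3.55 mm

At magnification m, DoF ≈ 2·N_eff·c/m² = 2 × 33.8 × 0.025 / 0.69² = 1.69 / 0.4761 ≈ 3.55 mm.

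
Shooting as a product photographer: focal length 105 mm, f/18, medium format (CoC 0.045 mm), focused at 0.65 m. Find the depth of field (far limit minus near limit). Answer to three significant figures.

52.1 mm

Hyperfocal distance H = f²/(N·c) + f = 105²/(18 × 0.045) + 105 = 11025/0.81 + 105 ≈ 13716.1 mm ≈ 13.72 m.
Near limit Dn = s·(H − f)/(H + s − 2f) = 650 × (13716.1 − 105) / (13716.1 + 650 − 2 × 105) = 650 × 13611.1 / 14156.1 ≈ 624.975 mm.
Far limit Df = s·(H − f)/(H − s) = 650 × (13716.1 − 105) / (13716.1 − 650) = 650 × 13611.1 / 13066.1 ≈ 677.112 mm.
Depth of field = Df − Dn = 677.112 − 624.975 ≈ 52.137 mm.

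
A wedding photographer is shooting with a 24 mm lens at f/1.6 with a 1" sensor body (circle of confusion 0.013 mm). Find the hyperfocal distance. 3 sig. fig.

27.7 m

Hyperfocal distance H = f²/(N·c) + f = 24²/(1.6 × 0.013) + 24 = 576/0.0208 + 24 ≈ 27716.3 mm ≈ 27.7 m.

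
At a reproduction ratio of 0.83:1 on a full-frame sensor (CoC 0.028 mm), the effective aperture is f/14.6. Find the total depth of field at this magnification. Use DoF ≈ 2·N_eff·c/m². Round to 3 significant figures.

1.19 mm

At magnification m, DoF ≈ 2·N_eff·c/m² = 2 × 14.6 × 0.028 / 0.83² = 0.8176 / 0.6889 ≈ 1.19 mm.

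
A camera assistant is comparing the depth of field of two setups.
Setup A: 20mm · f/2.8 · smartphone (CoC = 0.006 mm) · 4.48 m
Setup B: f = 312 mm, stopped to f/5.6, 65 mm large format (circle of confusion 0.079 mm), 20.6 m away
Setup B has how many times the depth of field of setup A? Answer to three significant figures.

2.20

Setup A: H = 20²/(2.8×0.006) + 20 ≈ 23829.5 mm; DoF = Df − Dn = 5512.6 − 3773.2 ≈ 1739.4 mm.
Setup B: H = 312²/(5.6×0.079) + 312 ≈ 220348.2 mm; DoF = Df − Dn = 22692.3 − 18861.0 ≈ 3831.3 mm.
Ratio = 3831.3 / 1739.4 ≈ 2.20.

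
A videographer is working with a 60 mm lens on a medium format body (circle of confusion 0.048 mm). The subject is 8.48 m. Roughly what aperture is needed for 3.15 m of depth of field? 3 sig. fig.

Write h = H − f = f²/(N·c). The thin-lens limits are Dn = s·h/(h + (s−f)) and Df = s·h/(h − (s−f)), so DoF = Df − Dn = 2·s·(s−f)·h / (h² − (s−f)²).
That is a quadratic in h: DoF·h² − 2·s·(s−f)·h − DoF·(s−f)² = 0 ⇒ h = (s−f)·(s + √(s² + DoF²)) / DoF = 8420 × (8480 + √(8480² + 3150²)) / 3150 = 8420 × (8480 + 9046.15) / 3150 ≈ 46848 mm.
Then N = f²/(c·h) = 60² / (0.048 × 46848) = 3600 / 2248.7 ≈ 1.60.

f/1.60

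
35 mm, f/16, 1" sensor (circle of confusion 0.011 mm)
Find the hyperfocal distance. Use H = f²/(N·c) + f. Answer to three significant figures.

7.00 m

Hyperfocal distance H = f²/(N·c) + f = 35²/(16 × 0.011) + 35 = 1225/0.176 + 35 ≈ 6995.2 mm ≈ 7.00 m.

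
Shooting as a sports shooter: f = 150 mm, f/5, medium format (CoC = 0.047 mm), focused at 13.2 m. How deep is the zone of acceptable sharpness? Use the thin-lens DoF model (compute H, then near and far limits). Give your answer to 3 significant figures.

Hyperfocal distance H = f²/(N·c) + f = 150²/(5 × 0.047) + 150 = 22500/0.235 + 150 ≈ 95894.7 mm ≈ 95.89 m.
Near limit Dn = s·(H − f)/(H + s − 2f) = 13200 × (95894.7 − 150) / (95894.7 + 13200 − 2 × 150) = 13200 × 95744.7 / 108794.7 ≈ 11616.7 mm.
Far limit Df = s·(H − f)/(H − s) = 13200 × (95894.7 − 150) / (95894.7 − 13200) = 13200 × 95744.7 / 82694.7 ≈ 15283.1 mm.
Depth of field = Df − Dn = 15283.1 − 11616.7 ≈ 3666.4 mm ≈ 3.67 m.

3.67 m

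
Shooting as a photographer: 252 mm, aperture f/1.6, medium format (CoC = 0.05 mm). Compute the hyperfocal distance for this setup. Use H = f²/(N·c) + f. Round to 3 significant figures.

794 m

Hyperfocal distance H = f²/(N·c) + f = 252²/(1.6 × 0.05) + 252 = 63504/0.08 + 252 ≈ 794052.0 mm ≈ 794 m.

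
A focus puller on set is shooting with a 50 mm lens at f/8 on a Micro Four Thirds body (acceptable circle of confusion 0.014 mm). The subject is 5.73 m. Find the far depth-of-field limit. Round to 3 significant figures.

7.69 m

Hyperfocal distance H = f²/(N·c) + f = 50²/(8 × 0.014) + 50 = 2500/0.112 + 50 ≈ 22371.4 mm ≈ 22.37 m.
Far limit Df = s·(H − f)/(H − s) = 5730 × (22371.4 − 50) / (22371.4 − 5730) = 5730 × 22321.4 / 16641.4 ≈ 7685.7 mm ≈ 7.69 m.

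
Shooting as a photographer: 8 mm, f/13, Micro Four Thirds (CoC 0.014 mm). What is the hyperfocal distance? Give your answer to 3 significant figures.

360 mm

Hyperfocal distance H = f²/(N·c) + f = 8²/(13 × 0.014) + 8 = 64/0.182 + 8 ≈ 359.6 mm ≈ 0.360 m.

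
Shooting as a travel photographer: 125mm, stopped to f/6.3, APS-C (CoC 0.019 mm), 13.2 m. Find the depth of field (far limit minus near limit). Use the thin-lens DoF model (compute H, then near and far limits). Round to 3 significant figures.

2.67 m

Hyperfocal distance H = f²/(N·c) + f = 125²/(6.3 × 0.019) + 125 = 15625/0.1197 + 125 ≈ 130659.7 mm ≈ 130.7 m.
Near limit Dn = s·(H − f)/(H + s − 2f) = 13200 × (130659.7 − 125) / (130659.7 + 13200 − 2 × 125) = 13200 × 130534.7 / 143609.7 ≈ 11998.2 mm.
Far limit Df = s·(H − f)/(H − s) = 13200 × (130659.7 − 125) / (130659.7 − 13200) = 13200 × 130534.7 / 117459.7 ≈ 14669.4 mm.
Depth of field = Df − Dn = 14669.4 − 11998.2 ≈ 2671.2 mm ≈ 2.67 m.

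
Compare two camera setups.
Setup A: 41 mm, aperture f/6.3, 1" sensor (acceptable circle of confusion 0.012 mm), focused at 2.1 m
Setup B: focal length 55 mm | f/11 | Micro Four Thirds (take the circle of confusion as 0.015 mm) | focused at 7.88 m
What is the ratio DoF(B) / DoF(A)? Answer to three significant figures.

21.0

Setup A: H = 41²/(6.3×0.012) + 41 ≈ 22276.4 mm; DoF = Df − Dn = 2314.30 − 1922.02 ≈ 392.28 mm.
Setup B: H = 55²/(11×0.015) + 55 ≈ 18388.3 mm; DoF = Df − Dn = 13747.8 − 5522.8 ≈ 8225.0 mm.
Ratio = 8225.0 / 392.28 ≈ 21.0.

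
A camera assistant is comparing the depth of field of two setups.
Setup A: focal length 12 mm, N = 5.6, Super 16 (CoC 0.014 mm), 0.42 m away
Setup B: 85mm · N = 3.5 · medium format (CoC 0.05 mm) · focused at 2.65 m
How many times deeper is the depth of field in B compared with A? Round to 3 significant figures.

1.68

Setup A: H = 12²/(5.6×0.014) + 12 ≈ 1848.7 mm; DoF = Df − Dn = 539.94 − 343.66 ≈ 196.28 mm.
Setup B: H = 85²/(3.5×0.05) + 85 ≈ 41370.7 mm; DoF = Df − Dn = 2825.55 − 2494.99 ≈ 330.56 mm.
Ratio = 330.56 / 196.28 ≈ 1.68.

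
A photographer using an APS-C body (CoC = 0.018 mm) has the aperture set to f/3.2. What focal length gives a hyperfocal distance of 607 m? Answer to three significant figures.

From H = f²/(N·c) + f, with f ≪ H: f ≈ √(H·N·c) = √(607000 × 3.2 × 0.018) = √34963 ≈ 187.0 mm.
The +f correction barely moves this — solving exactly, f² + N·c·f − N·c·H = 0 ⇒ f = (−N·c + √((N·c)² + 4·N·c·H))/2 = (−0.0576 + √139853)/2 ≈ 186.96 mm, so f ≈ 187 mm.

187 mm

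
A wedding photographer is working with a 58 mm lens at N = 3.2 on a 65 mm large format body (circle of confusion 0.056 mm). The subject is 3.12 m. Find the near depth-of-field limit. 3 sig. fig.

Hyperfocal distance H = f²/(N·c) + f = 58²/(3.2 × 0.056) + 58 = 3364/0.1792 + 58 ≈ 18830.3 mm ≈ 18.83 m.
Near limit Dn = s·(H − f)/(H + s − 2f) = 3120 × (18830.3 − 58) / (18830.3 + 3120 − 2 × 58) = 3120 × 18772.3 / 21834.3 ≈ 2682.5 mm ≈ 2.68 m.

2.68 m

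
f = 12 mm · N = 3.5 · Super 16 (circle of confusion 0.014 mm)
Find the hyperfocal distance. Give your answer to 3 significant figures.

Hyperfocal distance H = f²/(N·c) + f = 12²/(3.5 × 0.014) + 12 = 144/0.049 + 12 ≈ 2950.8 mm ≈ 2.95 m.

2.95 m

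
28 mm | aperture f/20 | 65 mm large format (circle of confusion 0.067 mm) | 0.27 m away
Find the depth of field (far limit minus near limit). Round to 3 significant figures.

Hyperfocal distance H = f²/(N·c) + f = 28²/(20 × 0.067) + 28 = 784/1.34 + 28 ≈ 613.1 mm ≈ 0.613 m.
Near limit Dn = s·(H − f)/(H + s − 2f) = 270 × (613.1 − 28) / (613.1 + 270 − 2 × 28) = 270 × 585.1 / 827.1 ≈ 191.00 mm.
Far limit Df = s·(H − f)/(H − s) = 270 × (613.1 − 28) / (613.1 − 270) = 270 × 585.1 / 343.1 ≈ 460.45 mm.
Depth of field = Df − Dn = 460.45 − 191.00 ≈ 269.45 mm.

269 mm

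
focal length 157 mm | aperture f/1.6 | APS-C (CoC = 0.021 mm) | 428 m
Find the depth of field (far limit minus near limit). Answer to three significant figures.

757 m

Hyperfocal distance H = f²/(N·c) + f = 157²/(1.6 × 0.021) + 157 = 24649/0.0336 + 157 ≈ 733758.2 mm ≈ 733.8 m.
Near limit Dn = s·(H − f)/(H + s − 2f) = 428000 × (733758.2 − 157) / (733758.2 + 428000 − 2 × 157) = 428000 × 733601.2 / 1161444.2 ≈ 270337 mm.
Far limit Df = s·(H − f)/(H − s) = 428000 × (733758.2 − 157) / (733758.2 − 428000) = 428000 × 733601.2 / 305758.2 ≈ 1026894 mm.
Depth of field = Df − Dn = 1026894 − 270337 ≈ 756557 mm ≈ 757 m.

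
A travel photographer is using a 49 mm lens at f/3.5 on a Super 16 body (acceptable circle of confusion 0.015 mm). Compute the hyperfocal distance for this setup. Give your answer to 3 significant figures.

45.8 m

Hyperfocal distance H = f²/(N·c) + f = 49²/(3.5 × 0.015) + 49 = 2401/0.0525 + 49 ≈ 45782.3 mm ≈ 45.8 m.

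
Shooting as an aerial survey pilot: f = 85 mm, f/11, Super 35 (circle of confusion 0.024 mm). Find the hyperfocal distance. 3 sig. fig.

Hyperfocal distance H = f²/(N·c) + f = 85²/(11 × 0.024) + 85 = 7225/0.264 + 85 ≈ 27452.4 mm ≈ 27.5 m.

27.5 m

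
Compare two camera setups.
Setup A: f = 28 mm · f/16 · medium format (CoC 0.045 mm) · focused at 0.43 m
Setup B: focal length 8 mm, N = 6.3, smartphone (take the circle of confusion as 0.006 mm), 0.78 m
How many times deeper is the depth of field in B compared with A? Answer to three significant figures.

2.44

Setup A: H = 28²/(16×0.045) + 28 ≈ 1116.9 mm; DoF = Df − Dn = 681.66 − 314.06 ≈ 367.60 mm.
Setup B: H = 8²/(6.3×0.006) + 8 ≈ 1701.1 mm; DoF = Df − Dn = 1433.72 − 535.73 ≈ 897.99 mm.
Ratio = 897.99 / 367.60 ≈ 2.44.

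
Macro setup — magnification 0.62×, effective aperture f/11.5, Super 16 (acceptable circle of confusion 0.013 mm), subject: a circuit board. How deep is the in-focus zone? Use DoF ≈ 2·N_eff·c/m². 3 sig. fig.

At magnification m, DoF ≈ 2·N_eff·c/m² = 2 × 11.5 × 0.013 / 0.62² = 0.299 / 0.3844 ≈ 0.778 mm.

0.778 mm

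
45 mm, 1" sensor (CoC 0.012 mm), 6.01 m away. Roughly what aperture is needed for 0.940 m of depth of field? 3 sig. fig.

f/2.20

Write h = H − f = f²/(N·c). The thin-lens limits are Dn = s·h/(h + (s−f)) and Df = s·h/(h − (s−f)), so DoF = Df − Dn = 2·s·(s−f)·h / (h² − (s−f)²).
That is a quadratic in h: DoF·h² − 2·s·(s−f)·h − DoF·(s−f)² = 0 ⇒ h = (s−f)·(s + √(s² + DoF²)) / DoF = 5965 × (6010 + √(6010² + 940²)) / 940 = 5965 × (6010 + 6083.07) / 940 ≈ 76740 mm.
Then N = f²/(c·h) = 45² / (0.012 × 76740) = 2025 / 920.87 ≈ 2.20.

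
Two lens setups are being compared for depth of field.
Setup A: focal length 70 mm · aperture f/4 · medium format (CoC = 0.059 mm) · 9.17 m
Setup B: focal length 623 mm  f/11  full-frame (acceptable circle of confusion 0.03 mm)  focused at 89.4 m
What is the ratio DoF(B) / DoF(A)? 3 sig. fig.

Setup A: H = 70²/(4×0.059) + 70 ≈ 20832.7 mm; DoF = Df − Dn = 16325.0 − 6375.6 ≈ 9949.4 mm.
Setup B: H = 623²/(11×0.03) + 623 ≈ 1176771.5 mm; DoF = Df − Dn = 96699 − 83126 ≈ 13573 mm.
Ratio = 13573 / 9949.4 ≈ 1.36.

1.36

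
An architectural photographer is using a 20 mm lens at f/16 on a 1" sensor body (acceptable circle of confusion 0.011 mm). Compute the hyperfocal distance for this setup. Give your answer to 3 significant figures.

2.29 m

Hyperfocal distance H = f²/(N·c) + f = 20²/(16 × 0.011) + 20 = 400/0.176 + 20 ≈ 2292.7 mm ≈ 2.29 m.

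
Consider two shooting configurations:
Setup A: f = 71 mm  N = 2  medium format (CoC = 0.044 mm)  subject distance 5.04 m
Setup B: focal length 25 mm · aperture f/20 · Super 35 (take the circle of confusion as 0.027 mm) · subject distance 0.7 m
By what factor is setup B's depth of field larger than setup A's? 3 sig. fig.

Setup A: H = 71²/(2×0.044) + 71 ≈ 57355.1 mm; DoF = Df − Dn = 5518.71 − 4637.71 ≈ 881.00 mm.
Setup B: H = 25²/(20×0.027) + 25 ≈ 1182.4 mm; DoF = Df − Dn = 1679.5 − 442.1 ≈ 1237.4 mm.
Ratio = 1237.4 / 881.00 ≈ 1.40.

1.40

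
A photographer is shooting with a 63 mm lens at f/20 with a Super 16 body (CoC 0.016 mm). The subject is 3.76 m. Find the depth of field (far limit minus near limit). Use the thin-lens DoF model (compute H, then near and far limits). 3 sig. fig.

Hyperfocal distance H = f²/(N·c) + f = 63²/(20 × 0.016) + 63 = 3969/0.32 + 63 ≈ 12466.1 mm ≈ 12.47 m.
Near limit Dn = s·(H − f)/(H + s − 2f) = 3760 × (12466.1 − 63) / (12466.1 + 3760 − 2 × 63) = 3760 × 12403.1 / 16100.1 ≈ 2896.6 mm.
Far limit Df = s·(H − f)/(H − s) = 3760 × (12466.1 − 63) / (12466.1 − 3760) = 3760 × 12403.1 / 8706.1 ≈ 5356.7 mm.
Depth of field = Df − Dn = 5356.7 − 2896.6 ≈ 2460.1 mm ≈ 2.46 m.

2.46 m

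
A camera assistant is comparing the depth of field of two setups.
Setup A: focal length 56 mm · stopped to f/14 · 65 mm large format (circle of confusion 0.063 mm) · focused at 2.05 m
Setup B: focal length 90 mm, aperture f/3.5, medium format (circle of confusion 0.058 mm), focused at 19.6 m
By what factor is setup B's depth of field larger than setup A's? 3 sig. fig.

Setup A: H = 56²/(14×0.063) + 56 ≈ 3611.6 mm; DoF = Df − Dn = 4667.7 − 1313.4 ≈ 3354.3 mm.
Setup B: H = 90²/(3.5×0.058) + 90 ≈ 39991.5 mm; DoF = Df − Dn = 38353 − 13164 ≈ 25189 mm.
Ratio = 25189 / 3354.3 ≈ 7.51.

7.51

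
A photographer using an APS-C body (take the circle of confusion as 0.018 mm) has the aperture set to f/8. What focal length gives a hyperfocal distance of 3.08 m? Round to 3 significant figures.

From H = f²/(N·c) + f, with f ≪ H: f ≈ √(H·N·c) = √(3080 × 8 × 0.018) = √443.52 ≈ 21.06 mm.
Exact: f² + N·c·f − N·c·H = 0 ⇒ f = (−N·c + √((N·c)² + 4·N·c·H))/2 = (−0.144 + √1774.1)/2 ≈ 20.988 mm ≈ 21.0 mm.

21.0 mm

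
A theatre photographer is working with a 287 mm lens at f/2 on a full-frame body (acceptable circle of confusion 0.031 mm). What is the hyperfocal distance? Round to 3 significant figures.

1330 m

Hyperfocal distance H = f²/(N·c) + f = 287²/(2 × 0.031) + 287 = 82369/0.062 + 287 ≈ 1328819.3 mm ≈ 1330 m.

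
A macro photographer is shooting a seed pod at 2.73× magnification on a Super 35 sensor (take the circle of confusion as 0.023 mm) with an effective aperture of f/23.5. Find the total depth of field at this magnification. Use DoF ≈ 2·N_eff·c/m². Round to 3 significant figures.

0.145 mm

At magnification m, DoF ≈ 2·N_eff·c/m² = 2 × 23.5 × 0.023 / 2.73² = 1.081 / 7.453 ≈ 0.145 mm.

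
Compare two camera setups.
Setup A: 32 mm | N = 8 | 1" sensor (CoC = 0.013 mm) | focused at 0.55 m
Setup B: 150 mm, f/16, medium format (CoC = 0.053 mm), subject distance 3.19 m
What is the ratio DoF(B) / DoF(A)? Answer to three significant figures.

12.8

Setup A: H = 32²/(8×0.013) + 32 ≈ 9878.2 mm; DoF = Df − Dn = 580.542 − 522.511 ≈ 58.031 mm.
Setup B: H = 150²/(16×0.053) + 150 ≈ 26683.0 mm; DoF = Df − Dn = 3602.79 − 2862.08 ≈ 740.71 mm.
Ratio = 740.71 / 58.031 ≈ 12.8.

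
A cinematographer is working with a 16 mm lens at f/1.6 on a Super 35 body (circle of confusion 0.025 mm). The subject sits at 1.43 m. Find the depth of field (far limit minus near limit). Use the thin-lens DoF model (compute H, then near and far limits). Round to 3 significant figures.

0.664 m

Hyperfocal distance H = f²/(N·c) + f = 16²/(1.6 × 0.025) + 16 = 256/0.04 + 16 ≈ 6416.0 mm ≈ 6.416 m.
Near limit Dn = s·(H − f)/(H + s − 2f) = 1430 × (6416.0 − 16) / (6416.0 + 1430 − 2 × 16) = 1430 × 6400.0 / 7814.0 ≈ 1171.23 mm.
Far limit Df = s·(H − f)/(H − s) = 1430 × (6416.0 − 16) / (6416.0 − 1430) = 1430 × 6400.0 / 4986.0 ≈ 1835.54 mm.
Depth of field = Df − Dn = 1835.54 − 1171.23 ≈ 664.31 mm ≈ 0.664 m.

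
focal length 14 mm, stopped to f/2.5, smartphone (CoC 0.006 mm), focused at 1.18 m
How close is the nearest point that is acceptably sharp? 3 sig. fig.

Hyperfocal distance H = f²/(N·c) + f = 14²/(2.5 × 0.006) + 14 = 196/0.015 + 14 ≈ 13080.7 mm ≈ 13.08 m.
Near limit Dn = s·(H − f)/(H + s − 2f) = 1180 × (13080.7 − 14) / (13080.7 + 1180 − 2 × 14) = 1180 × 13066.7 / 14232.7 ≈ 1083.3 mm ≈ 1.08 m.

1.08 m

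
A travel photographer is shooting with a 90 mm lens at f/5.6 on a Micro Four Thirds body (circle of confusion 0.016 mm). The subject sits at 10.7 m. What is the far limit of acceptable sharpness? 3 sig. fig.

Hyperfocal distance H = f²/(N·c) + f = 90²/(5.6 × 0.016) + 90 = 8100/0.0896 + 90 ≈ 90491.8 mm ≈ 90.49 m.
Far limit Df = s·(H − f)/(H − s) = 10700 × (90491.8 − 90) / (90491.8 − 10700) = 10700 × 90401.8 / 79791.8 ≈ 12123 mm ≈ 12.1 m.

12.1 m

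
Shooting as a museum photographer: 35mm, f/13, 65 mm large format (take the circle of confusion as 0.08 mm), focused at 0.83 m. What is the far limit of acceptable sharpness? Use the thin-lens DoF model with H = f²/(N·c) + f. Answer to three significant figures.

Hyperfocal distance H = f²/(N·c) + f = 35²/(13 × 0.08) + 35 = 1225/1.04 + 35 ≈ 1212.9 mm ≈ 1.213 m.
Far limit Df = s·(H − f)/(H − s) = 830 × (1212.9 − 35) / (1212.9 − 830) = 830 × 1177.9 / 382.9 ≈ 2553.4 mm ≈ 2.55 m.

2.55 m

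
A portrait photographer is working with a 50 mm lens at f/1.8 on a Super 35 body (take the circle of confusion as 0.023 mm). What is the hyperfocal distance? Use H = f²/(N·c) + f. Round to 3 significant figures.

Hyperfocal distance H = f²/(N·c) + f = 50²/(1.8 × 0.023) + 50 = 2500/0.0414 + 50 ≈ 60436.5 mm ≈ 60.4 m.

60.4 m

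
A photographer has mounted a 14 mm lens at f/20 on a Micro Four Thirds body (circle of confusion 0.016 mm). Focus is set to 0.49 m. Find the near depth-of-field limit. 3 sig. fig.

Hyperfocal distance H = f²/(N·c) + f = 14²/(20 × 0.016) + 14 = 196/0.32 + 14 ≈ 626.5 mm ≈ 0.626 m.
Near limit Dn = s·(H − f)/(H + s − 2f) = 490 × (626.5 − 14) / (626.5 + 490 − 2 × 14) = 490 × 612.5 / 1088.5 ≈ 275.72 mm.

276 mm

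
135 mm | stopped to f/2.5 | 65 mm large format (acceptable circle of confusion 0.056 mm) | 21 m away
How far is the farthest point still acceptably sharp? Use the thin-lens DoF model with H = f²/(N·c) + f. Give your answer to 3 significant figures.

25.0 m

Hyperfocal distance H = f²/(N·c) + f = 135²/(2.5 × 0.056) + 135 = 18225/0.14 + 135 ≈ 130313.6 mm ≈ 130.3 m.
Far limit Df = s·(H − f)/(H − s) = 21000 × (130313.6 − 135) / (130313.6 − 21000) = 21000 × 130178.6 / 109313.6 ≈ 25008 mm ≈ 25.0 m.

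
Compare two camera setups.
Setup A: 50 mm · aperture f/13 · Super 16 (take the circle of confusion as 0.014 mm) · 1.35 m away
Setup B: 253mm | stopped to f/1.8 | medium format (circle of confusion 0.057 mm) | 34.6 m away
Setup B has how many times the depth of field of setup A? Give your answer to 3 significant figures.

14.8

Setup A: H = 50²/(13×0.014) + 50 ≈ 13786.3 mm; DoF = Df − Dn = 1491.12 − 1233.28 ≈ 257.84 mm.
Setup B: H = 253²/(1.8×0.057) + 253 ≈ 624122.4 mm; DoF = Df − Dn = 36615.9 − 32794.5 ≈ 3821.4 mm.
Ratio = 3821.4 / 257.84 ≈ 14.8.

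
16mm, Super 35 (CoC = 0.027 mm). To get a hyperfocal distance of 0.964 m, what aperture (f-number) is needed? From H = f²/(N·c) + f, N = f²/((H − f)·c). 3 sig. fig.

f/10

Rearrange H = f²/(N·c) + f for N: N = f² / ((H − f)·c).
N = 16² / ((964 − 16) × 0.027) = 256 / 25.60 ≈ 10.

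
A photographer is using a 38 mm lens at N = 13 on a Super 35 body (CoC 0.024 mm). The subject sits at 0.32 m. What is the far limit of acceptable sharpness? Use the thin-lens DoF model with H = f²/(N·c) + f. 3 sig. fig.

341 mm

Hyperfocal distance H = f²/(N·c) + f = 38²/(13 × 0.024) + 38 = 1444/0.312 + 38 ≈ 4666.2 mm ≈ 4.666 m.
Far limit Df = s·(H − f)/(H − s) = 320 × (4666.2 − 38) / (4666.2 − 320) = 320 × 4628.2 / 4346.2 ≈ 340.76 mm.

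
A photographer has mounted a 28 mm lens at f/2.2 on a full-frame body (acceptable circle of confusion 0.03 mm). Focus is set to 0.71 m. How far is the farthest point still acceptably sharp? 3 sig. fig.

0.753 m

Hyperfocal distance H = f²/(N·c) + f = 28²/(2.2 × 0.03) + 28 = 784/0.066 + 28 ≈ 11906.8 mm ≈ 11.91 m.
Far limit Df = s·(H − f)/(H − s) = 710 × (11906.8 − 28) / (11906.8 − 710) = 710 × 11878.8 / 11196.8 ≈ 753.25 mm ≈ 0.753 m.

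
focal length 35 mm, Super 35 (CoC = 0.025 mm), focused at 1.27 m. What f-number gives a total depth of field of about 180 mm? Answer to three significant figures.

f/2.80

Write h = H − f = f²/(N·c). The thin-lens limits are Dn = s·h/(h + (s−f)) and Df = s·h/(h − (s−f)), so DoF = Df − Dn = 2·s·(s−f)·h / (h² − (s−f)²).
That is a quadratic in h: DoF·h² − 2·s·(s−f)·h − DoF·(s−f)² = 0 ⇒ h = (s−f)·(s + √(s² + DoF²)) / DoF = 1235 × (1270 + √(1270² + 180²)) / 180 = 1235 × (1270 + 1282.69) / 180 ≈ 17514 mm.
Then N = f²/(c·h) = 35² / (0.025 × 17514) = 1225 / 437.86 ≈ 2.80.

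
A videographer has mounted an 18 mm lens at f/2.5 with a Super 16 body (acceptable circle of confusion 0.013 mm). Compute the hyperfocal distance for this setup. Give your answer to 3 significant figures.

Hyperfocal distance H = f²/(N·c) + f = 18²/(2.5 × 0.013) + 18 = 324/0.0325 + 18 ≈ 9987.2 mm ≈ 9.99 m.

9.99 m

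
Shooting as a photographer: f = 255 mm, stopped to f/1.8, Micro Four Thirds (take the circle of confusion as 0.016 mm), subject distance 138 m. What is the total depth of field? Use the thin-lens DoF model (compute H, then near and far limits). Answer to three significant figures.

16.9 m

Hyperfocal distance H = f²/(N·c) + f = 255²/(1.8 × 0.016) + 255 = 65025/0.0288 + 255 ≈ 2258067.5 mm ≈ 2258 m.
Near limit Dn = s·(H − f)/(H + s − 2f) = 138000 × (2258067.5 − 255) / (2258067.5 + 138000 − 2 × 255) = 138000 × 2257812.5 / 2395557.5 ≈ 130065 mm.
Far limit Df = s·(H − f)/(H − s) = 138000 × (2258067.5 − 255) / (2258067.5 − 138000) = 138000 × 2257812.5 / 2120067.5 ≈ 146966 mm.
Depth of field = Df − Dn = 146966 − 130065 ≈ 16901 mm ≈ 16.9 m.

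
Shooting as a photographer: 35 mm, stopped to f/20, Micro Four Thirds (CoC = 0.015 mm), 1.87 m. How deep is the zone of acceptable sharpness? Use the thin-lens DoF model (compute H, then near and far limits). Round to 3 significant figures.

Hyperfocal distance H = f²/(N·c) + f = 35²/(20 × 0.015) + 35 = 1225/0.3 + 35 ≈ 4118.3 mm ≈ 4.118 m.
Near limit Dn = s·(H − f)/(H + s − 2f) = 1870 × (4118.3 − 35) / (4118.3 + 1870 − 2 × 35) = 1870 × 4083.3 / 5918.3 ≈ 1290.2 mm.
Far limit Df = s·(H − f)/(H − s) = 1870 × (4118.3 − 35) / (4118.3 − 1870) = 1870 × 4083.3 / 2248.3 ≈ 3396.2 mm.
Depth of field = Df − Dn = 3396.2 − 1290.2 ≈ 2106.0 mm ≈ 2.11 m.

2.11 m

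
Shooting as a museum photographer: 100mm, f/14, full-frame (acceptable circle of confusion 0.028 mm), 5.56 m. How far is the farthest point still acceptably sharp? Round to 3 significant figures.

7.07 m

Hyperfocal distance H = f²/(N·c) + f = 100²/(14 × 0.028) + 100 = 10000/0.392 + 100 ≈ 25610.2 mm ≈ 25.61 m.
Far limit Df = s·(H − f)/(H − s) = 5560 × (25610.2 − 100) / (25610.2 − 5560) = 5560 × 25510.2 / 20050.2 ≈ 7074.1 mm ≈ 7.07 m.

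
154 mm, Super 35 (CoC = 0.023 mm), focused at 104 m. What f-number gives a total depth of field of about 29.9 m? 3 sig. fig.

Write h = H − f = f²/(N·c). The thin-lens limits are Dn = s·h/(h + (s−f)) and Df = s·h/(h − (s−f)), so DoF = Df − Dn = 2·s·(s−f)·h / (h² − (s−f)²).
That is a quadratic in h: DoF·h² − 2·s·(s−f)·h − DoF·(s−f)² = 0 ⇒ h = (s−f)·(s + √(s² + DoF²)) / DoF = 103846 × (104000 + √(104000² + 29900²)) / 29900 = 103846 × (104000 + 108213) / 29900 ≈ 737038 mm.
Then N = f²/(c·h) = 154² / (0.023 × 737038) = 23716 / 16952 ≈ 1.40.

f/1.40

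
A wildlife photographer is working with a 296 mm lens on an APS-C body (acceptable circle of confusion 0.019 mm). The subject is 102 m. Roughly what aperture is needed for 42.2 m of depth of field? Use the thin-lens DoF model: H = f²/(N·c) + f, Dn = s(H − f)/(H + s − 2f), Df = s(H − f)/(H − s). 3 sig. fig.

Write h = H − f = f²/(N·c). The thin-lens limits are Dn = s·h/(h + (s−f)) and Df = s·h/(h − (s−f)), so DoF = Df − Dn = 2·s·(s−f)·h / (h² − (s−f)²).
That is a quadratic in h: DoF·h² − 2·s·(s−f)·h − DoF·(s−f)² = 0 ⇒ h = (s−f)·(s + √(s² + DoF²)) / DoF = 101704 × (102000 + √(102000² + 42200²)) / 42200 = 101704 × (102000 + 110385) / 42200 ≈ 511858 mm.
Then N = f²/(c·h) = 296² / (0.019 × 511858) = 87616 / 9725.3 ≈ 9.01.

f/9.01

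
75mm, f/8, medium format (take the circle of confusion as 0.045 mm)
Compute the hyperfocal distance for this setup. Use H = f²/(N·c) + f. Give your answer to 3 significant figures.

Hyperfocal distance H = f²/(N·c) + f = 75²/(8 × 0.045) + 75 = 5625/0.36 + 75 ≈ 15700.0 mm ≈ 15.7 m.

15.7 m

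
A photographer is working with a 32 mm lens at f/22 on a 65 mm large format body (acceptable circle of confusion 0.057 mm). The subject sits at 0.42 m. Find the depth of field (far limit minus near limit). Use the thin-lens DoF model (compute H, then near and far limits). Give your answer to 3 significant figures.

0.516 m

Hyperfocal distance H = f²/(N·c) + f = 32²/(22 × 0.057) + 32 = 1024/1.254 + 32 ≈ 848.6 mm ≈ 0.849 m.
Near limit Dn = s·(H − f)/(H + s − 2f) = 420 × (848.6 − 32) / (848.6 + 420 − 2 × 32) = 420 × 816.6 / 1204.6 ≈ 284.72 mm.
Far limit Df = s·(H − f)/(H − s) = 420 × (848.6 − 32) / (848.6 − 420) = 420 × 816.6 / 428.6 ≈ 800.23 mm.
Depth of field = Df − Dn = 800.23 − 284.72 ≈ 515.51 mm ≈ 0.516 m.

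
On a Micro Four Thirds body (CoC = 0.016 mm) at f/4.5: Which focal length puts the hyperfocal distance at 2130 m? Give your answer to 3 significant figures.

392 mm

From H = f²/(N·c) + f, with f ≪ H: f ≈ √(H·N·c) = √(2130000 × 4.5 × 0.016) = √153360 ≈ 391.6 mm.
The +f correction barely moves this — solving exactly, f² + N·c·f − N·c·H = 0 ⇒ f = (−N·c + √((N·c)² + 4·N·c·H))/2 = (−0.072 + √613440)/2 ≈ 391.58 mm, so f ≈ 392 mm.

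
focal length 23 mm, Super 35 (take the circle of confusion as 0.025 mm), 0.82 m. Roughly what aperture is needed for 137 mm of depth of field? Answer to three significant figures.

f/2.20

Write h = H − f = f²/(N·c). The thin-lens limits are Dn = s·h/(h + (s−f)) and Df = s·h/(h − (s−f)), so DoF = Df − Dn = 2·s·(s−f)·h / (h² − (s−f)²).
That is a quadratic in h: DoF·h² − 2·s·(s−f)·h − DoF·(s−f)² = 0 ⇒ h = (s−f)·(s + √(s² + DoF²)) / DoF = 797 × (820 + √(820² + 137²)) / 137 = 797 × (820 + 831.366) / 137 ≈ 9606.9 mm.
Then N = f²/(c·h) = 23² / (0.025 × 9606.9) = 529 / 240.17 ≈ 2.20.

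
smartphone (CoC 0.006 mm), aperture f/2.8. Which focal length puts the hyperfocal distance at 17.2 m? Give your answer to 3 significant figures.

From H = f²/(N·c) + f, with f ≪ H: f ≈ √(H·N·c) = √(17200 × 2.8 × 0.006) = √288.96 ≈ 17.00 mm.
The +f correction barely moves this — solving exactly, f² + N·c·f − N·c·H = 0 ⇒ f = (−N·c + √((N·c)² + 4·N·c·H))/2 = (−0.0168 + √1155.8)/2 ≈ 16.990 mm, so f ≈ 17.0 mm.

17.0 mm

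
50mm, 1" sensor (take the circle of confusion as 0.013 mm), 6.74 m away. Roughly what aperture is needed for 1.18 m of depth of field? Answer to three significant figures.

f/2.50

Write h = H − f = f²/(N·c). The thin-lens limits are Dn = s·h/(h + (s−f)) and Df = s·h/(h − (s−f)), so DoF = Df − Dn = 2·s·(s−f)·h / (h² − (s−f)²).
That is a quadratic in h: DoF·h² − 2·s·(s−f)·h − DoF·(s−f)² = 0 ⇒ h = (s−f)·(s + √(s² + DoF²)) / DoF = 6690 × (6740 + √(6740² + 1180²)) / 1180 = 6690 × (6740 + 6842.51) / 1180 ≈ 77006 mm.
Then N = f²/(c·h) = 50² / (0.013 × 77006) = 2500 / 1001.1 ≈ 2.50.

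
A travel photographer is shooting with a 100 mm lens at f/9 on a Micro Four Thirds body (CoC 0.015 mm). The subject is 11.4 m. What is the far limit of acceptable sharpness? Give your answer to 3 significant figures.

Hyperfocal distance H = f²/(N·c) + f = 100²/(9 × 0.015) + 100 = 10000/0.135 + 100 ≈ 74174.1 mm ≈ 74.17 m.
Far limit Df = s·(H − f)/(H − s) = 11400 × (74174.1 − 100) / (74174.1 − 11400) = 11400 × 74074.1 / 62774.1 ≈ 13452 mm ≈ 13.5 m.

13.5 m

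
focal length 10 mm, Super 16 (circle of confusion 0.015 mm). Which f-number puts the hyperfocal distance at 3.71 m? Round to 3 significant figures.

f/1.80

Rearrange H = f²/(N·c) + f for N: N = f² / ((H − f)·c).
N = 10² / ((3710 − 10) × 0.015) = 100 / 55.50 ≈ 1.80.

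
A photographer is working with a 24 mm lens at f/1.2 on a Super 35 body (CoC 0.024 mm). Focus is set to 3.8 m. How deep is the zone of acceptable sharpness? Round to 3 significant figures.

Hyperfocal distance H = f²/(N·c) + f = 24²/(1.2 × 0.024) + 24 = 576/0.0288 + 24 ≈ 20024.0 mm ≈ 20.02 m.
Near limit Dn = s·(H − f)/(H + s − 2f) = 3800 × (20024.0 − 24) / (20024.0 + 3800 − 2 × 24) = 3800 × 20000.0 / 23776.0 ≈ 3196.5 mm.
Far limit Df = s·(H − f)/(H − s) = 3800 × (20024.0 − 24) / (20024.0 − 3800) = 3800 × 20000.0 / 16224.0 ≈ 4684.4 mm.
Depth of field = Df − Dn = 4684.4 − 3196.5 ≈ 1487.9 mm ≈ 1.49 m.

1.49 m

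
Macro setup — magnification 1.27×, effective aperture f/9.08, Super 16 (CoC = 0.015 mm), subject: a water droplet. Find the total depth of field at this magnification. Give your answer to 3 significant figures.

At magnification m, DoF ≈ 2·N_eff·c/m² = 2 × 9.08 × 0.015 / 1.27² = 0.2724 / 1.613 ≈ 0.169 mm.

0.169 mm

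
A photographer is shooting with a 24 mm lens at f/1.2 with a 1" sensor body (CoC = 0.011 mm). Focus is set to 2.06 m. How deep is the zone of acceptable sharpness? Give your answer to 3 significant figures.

193 mm

Hyperfocal distance H = f²/(N·c) + f = 24²/(1.2 × 0.011) + 24 = 576/0.0132 + 24 ≈ 43660.4 mm ≈ 43.66 m.
Near limit Dn = s·(H − f)/(H + s − 2f) = 2060 × (43660.4 − 24) / (43660.4 + 2060 − 2 × 24) = 2060 × 43636.4 / 45672.4 ≈ 1968.17 mm.
Far limit Df = s·(H − f)/(H − s) = 2060 × (43660.4 − 24) / (43660.4 − 2060) = 2060 × 43636.4 / 41600.4 ≈ 2160.82 mm.
Depth of field = Df − Dn = 2160.82 − 1968.17 ≈ 192.65 mm.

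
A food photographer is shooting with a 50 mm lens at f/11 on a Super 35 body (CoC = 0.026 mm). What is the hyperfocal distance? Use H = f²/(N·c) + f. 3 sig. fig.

Hyperfocal distance H = f²/(N·c) + f = 50²/(11 × 0.026) + 50 = 2500/0.286 + 50 ≈ 8791.3 mm ≈ 8.79 m.

8.79 m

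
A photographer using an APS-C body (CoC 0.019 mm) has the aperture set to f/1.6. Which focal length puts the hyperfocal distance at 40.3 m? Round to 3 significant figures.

35.0 mm

From H = f²/(N·c) + f, with f ≪ H: f ≈ √(H·N·c) = √(40300 × 1.6 × 0.019) = √1225.1 ≈ 35.00 mm.
The +f correction barely moves this — solving exactly, f² + N·c·f − N·c·H = 0 ⇒ f = (−N·c + √((N·c)² + 4·N·c·H))/2 = (−0.0304 + √4900.5)/2 ≈ 34.987 mm, so f ≈ 35.0 mm.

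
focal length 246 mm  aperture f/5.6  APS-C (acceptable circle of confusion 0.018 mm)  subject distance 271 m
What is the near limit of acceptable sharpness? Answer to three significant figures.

Hyperfocal distance H = f²/(N·c) + f = 246²/(5.6 × 0.018) + 246 = 60516/0.1008 + 246 ≈ 600603.1 mm ≈ 600.6 m.
Near limit Dn = s·(H − f)/(H + s − 2f) = 271000 × (600603.1 − 246) / (600603.1 + 271000 − 2 × 246) = 271000 × 600357.1 / 871111.1 ≈ 186769 mm ≈ 187 m.

187 m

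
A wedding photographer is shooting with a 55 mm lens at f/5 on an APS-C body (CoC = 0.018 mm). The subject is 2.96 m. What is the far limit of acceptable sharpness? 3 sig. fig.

3.24 m

Hyperfocal distance H = f²/(N·c) + f = 55²/(5 × 0.018) + 55 = 3025/0.09 + 55 ≈ 33666.1 mm ≈ 33.67 m.
Far limit Df = s·(H − f)/(H − s) = 2960 × (33666.1 − 55) / (33666.1 − 2960) = 2960 × 33611.1 / 30706.1 ≈ 3240.0 mm ≈ 3.24 m.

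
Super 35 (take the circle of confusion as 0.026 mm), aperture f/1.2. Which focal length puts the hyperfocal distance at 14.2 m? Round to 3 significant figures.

From H = f²/(N·c) + f, with f ≪ H: f ≈ √(H·N·c) = √(14200 × 1.2 × 0.026) = √443.04 ≈ 21.05 mm.
Exact: f² + N·c·f − N·c·H = 0 ⇒ f = (−N·c + √((N·c)² + 4·N·c·H))/2 = (−0.0312 + √1772.2)/2 ≈ 21.033 mm ≈ 21.0 mm.

21.0 mm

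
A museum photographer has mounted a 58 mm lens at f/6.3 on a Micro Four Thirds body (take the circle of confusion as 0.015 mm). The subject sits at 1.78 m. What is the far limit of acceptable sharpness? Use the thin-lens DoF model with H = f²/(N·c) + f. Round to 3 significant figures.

Hyperfocal distance H = f²/(N·c) + f = 58²/(6.3 × 0.015) + 58 = 3364/0.0945 + 58 ≈ 35655.9 mm ≈ 35.66 m.
Far limit Df = s·(H − f)/(H − s) = 1780 × (35655.9 − 58) / (35655.9 − 1780) = 1780 × 35597.9 / 33875.9 ≈ 1870.5 mm ≈ 1.87 m.

1.87 m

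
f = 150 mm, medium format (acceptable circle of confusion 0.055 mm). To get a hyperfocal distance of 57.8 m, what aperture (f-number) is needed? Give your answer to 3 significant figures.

f/7.10

Rearrange H = f²/(N·c) + f for N: N = f² / ((H − f)·c).
N = 150² / ((57800 − 150) × 0.055) = 22500 / 3171 ≈ 7.10.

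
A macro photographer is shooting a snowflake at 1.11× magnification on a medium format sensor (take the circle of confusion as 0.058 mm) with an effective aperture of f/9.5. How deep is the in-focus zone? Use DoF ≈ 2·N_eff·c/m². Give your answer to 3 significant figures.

At magnification m, DoF ≈ 2·N_eff·c/m² = 2 × 9.5 × 0.058 / 1.11² = 1.102 / 1.232 ≈ 0.894 mm.

0.894 mm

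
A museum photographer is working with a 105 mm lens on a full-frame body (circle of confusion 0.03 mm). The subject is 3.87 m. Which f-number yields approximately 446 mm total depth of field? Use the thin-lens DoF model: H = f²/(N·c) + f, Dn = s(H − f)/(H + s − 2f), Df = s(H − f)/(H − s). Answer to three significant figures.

f/5.61

Write h = H − f = f²/(N·c). The thin-lens limits are Dn = s·h/(h + (s−f)) and Df = s·h/(h − (s−f)), so DoF = Df − Dn = 2·s·(s−f)·h / (h² − (s−f)²).
That is a quadratic in h: DoF·h² − 2·s·(s−f)·h − DoF·(s−f)² = 0 ⇒ h = (s−f)·(s + √(s² + DoF²)) / DoF = 3765 × (3870 + √(3870² + 446²)) / 446 = 3765 × (3870 + 3895.61) / 446 ≈ 65555 mm.
Then N = f²/(c·h) = 105² / (0.03 × 65555) = 11025 / 1966.7 ≈ 5.61.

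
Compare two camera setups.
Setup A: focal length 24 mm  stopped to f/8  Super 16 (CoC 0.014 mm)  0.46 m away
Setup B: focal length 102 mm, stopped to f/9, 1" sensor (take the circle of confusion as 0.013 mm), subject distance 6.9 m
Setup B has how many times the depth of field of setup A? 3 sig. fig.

Setup A: H = 24²/(8×0.014) + 24 ≈ 5166.9 mm; DoF = Df − Dn = 502.610 − 424.050 ≈ 78.560 mm.
Setup B: H = 102²/(9×0.013) + 102 ≈ 89025.1 mm; DoF = Df − Dn = 7471.2 − 6410.0 ≈ 1061.2 mm.
Ratio = 1061.2 / 78.560 ≈ 13.5.

13.5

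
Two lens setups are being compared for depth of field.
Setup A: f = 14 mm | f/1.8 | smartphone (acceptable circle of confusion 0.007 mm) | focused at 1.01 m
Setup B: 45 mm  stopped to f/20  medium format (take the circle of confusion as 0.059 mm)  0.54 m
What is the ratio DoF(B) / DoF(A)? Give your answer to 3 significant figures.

2.62

Setup A: H = 14²/(1.8×0.007) + 14 ≈ 15569.6 mm; DoF = Df − Dn = 1079.09 − 949.22 ≈ 129.87 mm.
Setup B: H = 45²/(20×0.059) + 45 ≈ 1761.1 mm; DoF = Df − Dn = 758.90 − 419.11 ≈ 339.79 mm.
Ratio = 339.79 / 129.87 ≈ 2.62.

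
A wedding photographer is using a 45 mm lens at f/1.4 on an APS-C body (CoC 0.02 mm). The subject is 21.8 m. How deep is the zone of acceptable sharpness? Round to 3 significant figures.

14.4 m

Hyperfocal distance H = f²/(N·c) + f = 45²/(1.4 × 0.02) + 45 = 2025/0.028 + 45 ≈ 72366.4 mm ≈ 72.37 m.
Near limit Dn = s·(H − f)/(H + s − 2f) = 21800 × (72366.4 − 45) / (72366.4 + 21800 − 2 × 45) = 21800 × 72321.4 / 94076.4 ≈ 16759 mm.
Far limit Df = s·(H − f)/(H − s) = 21800 × (72366.4 − 45) / (72366.4 − 21800) = 21800 × 72321.4 / 50566.4 ≈ 31179 mm.
Depth of field = Df − Dn = 31179 − 16759 ≈ 14420 mm ≈ 14.4 m.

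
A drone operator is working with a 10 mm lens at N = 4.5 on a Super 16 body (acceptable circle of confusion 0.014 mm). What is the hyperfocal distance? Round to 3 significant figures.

1.60 m

Hyperfocal distance H = f²/(N·c) + f = 10²/(4.5 × 0.014) + 10 = 100/0.063 + 10 ≈ 1597.3 mm ≈ 1.60 m.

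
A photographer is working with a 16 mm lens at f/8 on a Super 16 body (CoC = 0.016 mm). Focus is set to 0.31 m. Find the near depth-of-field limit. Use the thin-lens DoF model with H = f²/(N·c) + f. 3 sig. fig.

Hyperfocal distance H = f²/(N·c) + f = 16²/(8 × 0.016) + 16 = 256/0.128 + 16 ≈ 2016.0 mm ≈ 2.016 m.
Near limit Dn = s·(H − f)/(H + s − 2f) = 310 × (2016.0 − 16) / (2016.0 + 310 − 2 × 16) = 310 × 2000.0 / 2294.0 ≈ 270.27 mm.

270 mm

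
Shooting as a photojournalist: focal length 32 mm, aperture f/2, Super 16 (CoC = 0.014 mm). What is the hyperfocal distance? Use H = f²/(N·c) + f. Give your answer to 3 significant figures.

36.6 m

Hyperfocal distance H = f²/(N·c) + f = 32²/(2 × 0.014) + 32 = 1024/0.028 + 32 ≈ 36603.4 mm ≈ 36.6 m.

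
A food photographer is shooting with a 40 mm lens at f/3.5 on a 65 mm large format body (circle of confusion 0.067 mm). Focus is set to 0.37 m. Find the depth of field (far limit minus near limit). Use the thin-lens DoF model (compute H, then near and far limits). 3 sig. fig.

35.9 mm

Hyperfocal distance H = f²/(N·c) + f = 40²/(3.5 × 0.067) + 40 = 1600/0.2345 + 40 ≈ 6863.0 mm ≈ 6.863 m.
Near limit Dn = s·(H − f)/(H + s − 2f) = 370 × (6863.0 − 40) / (6863.0 + 370 − 2 × 40) = 370 × 6823.0 / 7153.0 ≈ 352.930 mm.
Far limit Df = s·(H − f)/(H − s) = 370 × (6863.0 − 40) / (6863.0 − 370) = 370 × 6823.0 / 6493.0 ≈ 388.805 mm.
Depth of field = Df − Dn = 388.805 − 352.930 ≈ 35.875 mm.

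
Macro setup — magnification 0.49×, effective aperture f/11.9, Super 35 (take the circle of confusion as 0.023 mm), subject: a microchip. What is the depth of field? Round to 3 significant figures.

At magnification m, DoF ≈ 2·N_eff·c/m² = 2 × 11.9 × 0.023 / 0.49² = 0.5474 / 0.2401 ≈ 2.28 mm.

2.28 mm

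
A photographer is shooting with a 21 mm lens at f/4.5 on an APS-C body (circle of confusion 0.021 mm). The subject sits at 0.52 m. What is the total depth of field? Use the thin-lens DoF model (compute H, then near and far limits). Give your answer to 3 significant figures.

Hyperfocal distance H = f²/(N·c) + f = 21²/(4.5 × 0.021) + 21 = 441/0.0945 + 21 ≈ 4687.7 mm ≈ 4.688 m.
Near limit Dn = s·(H − f)/(H + s − 2f) = 520 × (4687.7 − 21) / (4687.7 + 520 − 2 × 21) = 520 × 4666.7 / 5165.7 ≈ 469.77 mm.
Far limit Df = s·(H − f)/(H − s) = 520 × (4687.7 − 21) / (4687.7 − 520) = 520 × 4666.7 / 4167.7 ≈ 582.26 mm.
Depth of field = Df − Dn = 582.26 − 469.77 ≈ 112.49 mm.

112 mm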